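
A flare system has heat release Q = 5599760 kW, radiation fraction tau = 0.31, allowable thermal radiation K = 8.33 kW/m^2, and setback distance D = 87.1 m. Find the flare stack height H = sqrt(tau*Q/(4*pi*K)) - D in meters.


tau*Q/(4*pi*K) = 0.31 * 5599760 / (4 * pi * 8.33) = 16583.5
sqrt(16583.5) = 128.777
H = 128.777 - 87.1 = 41.68

41.68 m


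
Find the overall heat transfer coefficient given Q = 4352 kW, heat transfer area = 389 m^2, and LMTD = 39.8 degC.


From Q = U*A*LMTD, U = Q / (A * LMTD)
U = 4352 / (389 * 39.8) = 4352 / 15482.2 = 0.2811

0.2811 kW/(m^2*K)


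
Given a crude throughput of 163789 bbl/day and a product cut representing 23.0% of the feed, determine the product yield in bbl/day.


Crude throughput = 163789 bbl/day
Fraction yield = 23.0%
yield = throughput * fraction / 100
yield = 163789 * 23.0 / 100 = 37671.47

37671.47 bbl/day


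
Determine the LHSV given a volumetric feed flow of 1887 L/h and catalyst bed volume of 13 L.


LHSV = volumetric feed rate / catalyst volume
= 1887 L/h / 13 L
= 145.2 h^-1

145.2 h^-1


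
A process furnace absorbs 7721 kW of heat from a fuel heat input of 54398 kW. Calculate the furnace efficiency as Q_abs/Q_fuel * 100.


Furnace efficiency = Q_absorbed / Q_fuel * 100
= 7721 / 54398 * 100 = 14.19

14.19 %


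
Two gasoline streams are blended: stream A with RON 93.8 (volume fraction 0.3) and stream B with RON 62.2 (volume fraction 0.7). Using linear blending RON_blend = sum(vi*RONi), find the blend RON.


Linear blending: RON_blend = sum(vi * RONi)
Contribution 1: 0.3 * 93.8 = 28.14
Contribution 2: 0.7 * 62.2 = 43.54
RON_blend = 28.14 + 43.54 = 71.68

71.68


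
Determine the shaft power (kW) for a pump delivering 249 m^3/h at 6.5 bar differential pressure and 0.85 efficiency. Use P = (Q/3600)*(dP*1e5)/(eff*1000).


Q = 249 / 3600 = 0.0691667 m^3/s
P = 0.0691667 * (6.5 * 1e5) / 0.85 / 1000 = 52.89

52.89 kW


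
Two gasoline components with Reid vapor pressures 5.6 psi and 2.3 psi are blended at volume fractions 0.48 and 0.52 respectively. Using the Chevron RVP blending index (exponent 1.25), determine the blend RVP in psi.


Chevron index: RVP_blend = (sum xi*RVPi^1.25)^(1/1.25)
RVP^1.25 terms: 0.48 * 5.6^1.25 + 0.52 * 2.3^1.25 = 5.60787
RVP_blend = 5.60787^(1/1.25) = 3.972

3.972 psi


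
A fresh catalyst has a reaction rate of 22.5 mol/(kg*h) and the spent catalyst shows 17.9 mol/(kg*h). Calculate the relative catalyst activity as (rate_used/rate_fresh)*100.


Activity (%) = (rate_used / rate_fresh) * 100
rate_used = 17.9, rate_fresh = 22.5
= (17.9 / 22.5) * 100
= 0.7956 * 100 = 79.56

79.56 %


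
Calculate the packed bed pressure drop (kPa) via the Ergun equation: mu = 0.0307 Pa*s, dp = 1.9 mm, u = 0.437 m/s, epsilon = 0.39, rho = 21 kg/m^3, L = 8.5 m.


dp = 1.9 mm = 0.0019 m
Viscous term = 150*0.0307*0.437*(1-0.39)^2 / (0.0019^2*0.39^3) = 3496790
Inertial term = 1.75*21*0.437^2*(1-0.39) / (0.0019*0.39^3) = 37984.2
dP/L = 3496790 + 37984.2 = 3534770 Pa/m
dP = 3534770 * 8.5 / 1000 = 30050 kPa

30050 kPa


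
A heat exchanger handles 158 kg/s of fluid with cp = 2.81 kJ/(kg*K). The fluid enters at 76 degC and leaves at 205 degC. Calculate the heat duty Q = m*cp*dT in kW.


Q = m_dot * cp * delta_T
delta_T = 205 - 76 = 129 K
Q = 158 * 2.81 * 129
= 443.98 * 129
= 57273.42 kW

57273.42 kW


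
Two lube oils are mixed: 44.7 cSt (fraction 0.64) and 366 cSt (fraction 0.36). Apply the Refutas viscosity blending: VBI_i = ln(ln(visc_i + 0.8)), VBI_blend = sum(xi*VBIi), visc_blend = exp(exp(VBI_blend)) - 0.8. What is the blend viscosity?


Refutas method: VBN_i = 14.534*ln(ln(visc_i + 0.8)) + 10.975, blended linearly by mass fraction; since VBN is linear in VBI_i = ln(ln(visc_i + 0.8)) and the fractions sum to 1, blend VBI directly: visc = exp(exp(VBI_blend)) - 0.8
VBI_1 = ln(ln(44.7 + 0.8)) = 1.33965
VBI_2 = ln(ln(366 + 0.8)) = 1.77577
VBI_blend = 0.64 * 1.33965 + 0.36 * 1.77577 = 1.49665
visc_blend = exp(exp(1.49665)) - 0.8 = 86.27

86.27 cSt


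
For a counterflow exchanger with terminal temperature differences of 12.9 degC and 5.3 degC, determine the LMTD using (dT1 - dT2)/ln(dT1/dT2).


LMTD = (dT1 - dT2) / ln(dT1/dT2)
= (12.9 - 5.3) / ln(12.9 / 5.3) = 7.6 / 0.88952 = 8.544

8.544 degC


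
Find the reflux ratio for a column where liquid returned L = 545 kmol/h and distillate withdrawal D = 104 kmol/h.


Reflux ratio definition: R = L / D (liquid returned / distillate withdrawn)
L = 545 kmol/h, D = 104 kmol/h
R = 545 / 104 = 5.240

5.240


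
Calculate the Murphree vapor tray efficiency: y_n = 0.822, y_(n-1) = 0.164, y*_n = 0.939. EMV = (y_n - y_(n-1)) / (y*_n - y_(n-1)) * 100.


Murphree vapor efficiency: EMV = (y_n - y_(n-1)) / (y*_n - y_(n-1)) * 100
EMV = (0.822 - 0.164) / (0.939 - 0.164) * 100 = 0.658 / 0.775 * 100 = 84.90

84.90 %


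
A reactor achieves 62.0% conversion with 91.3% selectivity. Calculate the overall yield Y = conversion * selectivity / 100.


Overall yield = conversion (%) * selectivity (%) / 100
Conversion = 62.0%, Selectivity = 91.3%
Y = 62.0 * 91.3 / 100
= 56.606 %

56.606 %


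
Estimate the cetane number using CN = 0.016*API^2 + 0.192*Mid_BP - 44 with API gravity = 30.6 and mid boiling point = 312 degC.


CN = 0.016 * 30.6^2 + 0.192 * 312 - 44
CN = 14.98176 + 59.904 - 44 = 30.88576

30.88576


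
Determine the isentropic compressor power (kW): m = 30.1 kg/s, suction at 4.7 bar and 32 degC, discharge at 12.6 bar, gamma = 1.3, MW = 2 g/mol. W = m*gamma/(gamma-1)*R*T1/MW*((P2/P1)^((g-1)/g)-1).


Isentropic work: W = m*(gamma/(gamma-1))*(R*T1/MW)*((P2/P1)^((gamma-1)/gamma) - 1)
T1 = 32 + 273.15 = 305.15 K
Pressure ratio = 12.6 / 4.7 = 2.68085
Exponent = (1.3 - 1)/1.3 = 0.230769
(P2/P1)^exp - 1 = 2.68085^0.230769 - 1 = 0.255544
W = 30.1 * 1.3 / 0.3 * 8.314 * 305.15 / 2 * 0.255544 = 42280

42280 kW


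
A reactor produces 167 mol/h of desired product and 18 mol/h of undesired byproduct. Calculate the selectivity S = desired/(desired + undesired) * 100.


Selectivity = desired / (desired + undesired) * 100
Total products = 167 + 18 = 185 mol/h
S = 167 / 185 * 100
= 0.9027 * 100
= 90.27 %

90.27 %


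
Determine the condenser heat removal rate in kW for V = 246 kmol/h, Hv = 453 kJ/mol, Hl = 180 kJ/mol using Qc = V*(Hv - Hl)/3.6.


Qc = 246 * (453 - 180) / 3.6 = 246 * 273 / 3.6 = 18660

18660 kW


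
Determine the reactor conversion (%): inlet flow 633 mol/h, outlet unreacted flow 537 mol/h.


X = (F_in - F_out) / F_in * 100
Moles reacted = 633 - 537 = 96
X = 96 / 633 * 100
= 0.1517 * 100
= 15.17 %

15.17 %


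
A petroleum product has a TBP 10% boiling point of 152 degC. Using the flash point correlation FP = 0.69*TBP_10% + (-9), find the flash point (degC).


FP = 0.69 * 152 + (-9) = 95.88

95.88 degC


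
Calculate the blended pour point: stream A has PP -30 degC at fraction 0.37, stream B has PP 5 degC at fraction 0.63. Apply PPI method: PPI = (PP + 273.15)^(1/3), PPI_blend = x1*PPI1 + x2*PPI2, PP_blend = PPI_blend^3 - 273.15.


PPI_1 = (-30 + 273.15)^(1/3) = 6.241535
PPI_2 = (5 + 273.15)^(1/3) = 6.527693
PPI_blend = 0.37 * 6.241535 + 0.63 * 6.527693 = 6.421815
PP_blend = 6.421815^3 - 273.15 = 264.8338 - 273.15 = -8.32

-8.32 degC


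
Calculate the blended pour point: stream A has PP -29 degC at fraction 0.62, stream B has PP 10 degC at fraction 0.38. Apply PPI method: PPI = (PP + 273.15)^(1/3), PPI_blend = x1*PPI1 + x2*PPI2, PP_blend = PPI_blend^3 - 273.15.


PPI_1 = (-29 + 273.15)^(1/3) = 6.25008
PPI_2 = (10 + 273.15)^(1/3) = 6.566574
PPI_blend = 0.62 * 6.25008 + 0.38 * 6.566574 = 6.370348
PP_blend = 6.370348^3 - 273.15 = 258.5172 - 273.15 = -14.63

-14.63 degC


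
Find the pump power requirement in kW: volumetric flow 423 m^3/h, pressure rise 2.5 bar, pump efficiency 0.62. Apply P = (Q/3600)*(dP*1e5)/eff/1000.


Q = 423 / 3600 = 0.1175 m^3/s
P = 0.1175 * (2.5 * 1e5) / 0.62 / 1000 = 47.38

47.38 kW


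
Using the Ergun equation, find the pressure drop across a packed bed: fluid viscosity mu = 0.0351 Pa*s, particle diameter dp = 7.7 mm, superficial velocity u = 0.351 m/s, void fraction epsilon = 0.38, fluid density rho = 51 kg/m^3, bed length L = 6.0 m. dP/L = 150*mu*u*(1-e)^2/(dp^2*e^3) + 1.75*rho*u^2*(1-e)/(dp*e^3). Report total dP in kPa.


dp = 7.7 mm = 0.0077 m
Viscous term = 150*0.0351*0.351*(1-0.38)^2 / (0.0077^2*0.38^3) = 218352
Inertial term = 1.75*51*0.351^2*(1-0.38) / (0.0077*0.38^3) = 16135.1
dP/L = 218352 + 16135.1 = 234487 Pa/m
dP = 234487 * 6.0 / 1000 = 1407 kPa

1407 kPa


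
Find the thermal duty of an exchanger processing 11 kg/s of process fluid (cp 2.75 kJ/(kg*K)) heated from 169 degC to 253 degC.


Q = m_dot * cp * delta_T
delta_T = 253 - 169 = 84 K
Q = 11 * 2.75 * 84
= 30.25 * 84
= 2541 kW

2541 kW


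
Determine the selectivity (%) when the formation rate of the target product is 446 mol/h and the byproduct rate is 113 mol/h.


Selectivity = desired / (desired + undesired) * 100
Total products = 446 + 113 = 559 mol/h
S = 446 / 559 * 100
= 0.7979 * 100
= 79.79 %

79.79 %


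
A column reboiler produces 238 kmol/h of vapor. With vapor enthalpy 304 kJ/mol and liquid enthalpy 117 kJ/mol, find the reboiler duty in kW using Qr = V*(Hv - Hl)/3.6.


Qr = 238 * (304 - 117) / 3.6 = 238 * 187 / 3.6 = 12360

12360 kW


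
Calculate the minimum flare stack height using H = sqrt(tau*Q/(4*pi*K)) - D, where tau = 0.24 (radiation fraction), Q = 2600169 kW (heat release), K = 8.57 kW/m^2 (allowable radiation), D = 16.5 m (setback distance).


tau*Q/(4*pi*K) = 0.24 * 2600169 / (4 * pi * 8.57) = 5794.58
sqrt(5794.58) = 76.1221
H = 76.1221 - 16.5 = 59.62

59.62 m


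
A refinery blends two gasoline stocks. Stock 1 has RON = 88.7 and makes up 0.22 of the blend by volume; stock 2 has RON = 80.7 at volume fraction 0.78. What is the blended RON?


Linear blending: RON_blend = sum(vi * RONi)
Contribution 1: 0.22 * 88.7 = 19.514
Contribution 2: 0.78 * 80.7 = 62.946
RON_blend = 19.514 + 62.946 = 82.46

82.46


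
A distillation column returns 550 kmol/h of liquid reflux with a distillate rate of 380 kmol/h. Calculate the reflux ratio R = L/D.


Reflux ratio definition: R = L / D (liquid returned / distillate withdrawn)
L = 550 kmol/h, D = 380 kmol/h
R = 550 / 380 = 1.447

1.447


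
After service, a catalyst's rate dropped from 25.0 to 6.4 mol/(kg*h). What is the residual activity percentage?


Activity (%) = (rate_used / rate_fresh) * 100
rate_used = 6.4, rate_fresh = 25.0
= (6.4 / 25.0) * 100
= 0.2560 * 100 = 25.60

25.60 %


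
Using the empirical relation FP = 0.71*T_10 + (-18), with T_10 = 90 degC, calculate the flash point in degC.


FP = 0.71 * 90 + (-18) = 45.9

45.9 degC


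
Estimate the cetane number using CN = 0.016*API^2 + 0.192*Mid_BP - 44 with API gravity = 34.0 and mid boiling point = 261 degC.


CN = 0.016 * 34.0^2 + 0.192 * 261 - 44
CN = 18.496 + 50.112 - 44 = 24.608

24.608


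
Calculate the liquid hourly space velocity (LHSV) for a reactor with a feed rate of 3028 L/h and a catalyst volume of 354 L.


LHSV = volumetric feed rate / catalyst volume
= 3028 L/h / 354 L
= 8.554 h^-1

8.554 h^-1


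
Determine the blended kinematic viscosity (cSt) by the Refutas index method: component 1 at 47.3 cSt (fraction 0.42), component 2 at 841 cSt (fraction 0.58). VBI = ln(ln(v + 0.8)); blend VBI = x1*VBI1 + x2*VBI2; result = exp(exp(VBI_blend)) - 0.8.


Refutas method: VBN_i = 14.534*ln(ln(visc_i + 0.8)) + 10.975, blended linearly by mass fraction; since VBN is linear in VBI_i = ln(ln(visc_i + 0.8)) and the fractions sum to 1, blend VBI directly: visc = exp(exp(VBI_blend)) - 0.8
VBI_1 = ln(ln(47.3 + 0.8)) = 1.3541
VBI_2 = ln(ln(841 + 0.8)) = 1.9074
VBI_blend = 0.42 * 1.3541 + 0.58 * 1.9074 = 1.67501
visc_blend = exp(exp(1.67501)) - 0.8 = 207.5

207.5 cSt


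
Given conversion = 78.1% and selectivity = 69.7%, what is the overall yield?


Overall yield = conversion (%) * selectivity (%) / 100
Conversion = 78.1%, Selectivity = 69.7%
Y = 78.1 * 69.7 / 100
= 54.4357 %

54.4357 %


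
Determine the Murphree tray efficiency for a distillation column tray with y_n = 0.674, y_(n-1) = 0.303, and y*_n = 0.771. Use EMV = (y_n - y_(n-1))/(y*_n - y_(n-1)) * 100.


Murphree vapor efficiency: EMV = (y_n - y_(n-1)) / (y*_n - y_(n-1)) * 100
EMV = (0.674 - 0.303) / (0.771 - 0.303) * 100 = 0.371 / 0.468 * 100 = 79.27

79.27 %


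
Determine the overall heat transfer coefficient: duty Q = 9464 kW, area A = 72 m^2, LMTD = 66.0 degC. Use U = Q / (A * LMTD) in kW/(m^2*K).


From Q = U*A*LMTD, U = Q / (A * LMTD)
U = 9464 / (72 * 66.0) = 9464 / 4752 = 1.992

1.992 kW/(m^2*K)


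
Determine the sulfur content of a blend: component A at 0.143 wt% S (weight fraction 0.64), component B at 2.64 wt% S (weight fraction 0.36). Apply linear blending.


Linear sulfur blending: S_blend = x1*S1 + x2*S2
Contribution 1: 0.64 * 0.143 = 0.09152 wt%
Contribution 2: 0.36 * 2.64 = 0.9504 wt%
S_blend = 0.09152 + 0.9504 = 1.04192

1.04192 wt%


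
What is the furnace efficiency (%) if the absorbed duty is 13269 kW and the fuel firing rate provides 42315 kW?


Furnace efficiency = Q_absorbed / Q_fuel * 100
= 13269 / 42315 * 100 = 31.36

31.36 %


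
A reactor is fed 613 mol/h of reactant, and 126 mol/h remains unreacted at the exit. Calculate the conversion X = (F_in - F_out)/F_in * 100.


X = (F_in - F_out) / F_in * 100
Moles reacted = 613 - 126 = 487
X = 487 / 613 * 100
= 0.7945 * 100
= 79.45 %

79.45 %


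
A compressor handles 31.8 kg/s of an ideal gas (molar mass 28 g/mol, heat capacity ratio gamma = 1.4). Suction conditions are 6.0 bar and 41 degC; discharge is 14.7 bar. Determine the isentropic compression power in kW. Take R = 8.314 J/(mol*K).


Isentropic work: W = m*(gamma/(gamma-1))*(R*T1/MW)*((P2/P1)^((gamma-1)/gamma) - 1)
T1 = 41 + 273.15 = 314.15 K
Pressure ratio = 14.7 / 6.0 = 2.45
Exponent = (1.4 - 1)/1.4 = 0.285714
(P2/P1)^exp - 1 = 2.45^0.285714 - 1 = 0.291785
W = 31.8 * 1.4 / 0.4 * 8.314 * 314.15 / 28 * 0.291785 = 3029

3029 kW


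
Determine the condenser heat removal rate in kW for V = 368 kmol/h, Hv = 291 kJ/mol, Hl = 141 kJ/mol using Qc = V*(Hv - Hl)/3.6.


Qc = 368 * (291 - 141) / 3.6 = 368 * 150 / 3.6 = 15330

15330 kW


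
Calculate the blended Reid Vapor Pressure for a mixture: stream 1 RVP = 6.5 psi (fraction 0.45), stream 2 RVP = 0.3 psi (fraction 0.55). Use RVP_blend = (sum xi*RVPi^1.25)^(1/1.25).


Chevron index: RVP_blend = (sum xi*RVPi^1.25)^(1/1.25)
RVP^1.25 terms: 0.45 * 6.5^1.25 + 0.55 * 0.3^1.25 = 4.79252
RVP_blend = 4.79252^(1/1.25) = 3.503

3.503 psi


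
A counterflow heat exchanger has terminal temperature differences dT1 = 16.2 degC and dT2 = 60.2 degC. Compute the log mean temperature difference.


LMTD = (dT1 - dT2) / ln(dT1/dT2)
= (16.2 - 60.2) / ln(16.2 / 60.2) = -44 / -1.31266 = 33.52

33.52 degC


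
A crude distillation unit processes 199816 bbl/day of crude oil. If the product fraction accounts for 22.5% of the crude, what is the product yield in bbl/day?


Crude throughput = 199816 bbl/day
Fraction yield = 22.5%
yield = throughput * fraction / 100
yield = 199816 * 22.5 / 100 = 44958.6

44958.6 bbl/day


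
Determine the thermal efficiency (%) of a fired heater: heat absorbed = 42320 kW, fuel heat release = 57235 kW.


Furnace efficiency = Q_absorbed / Q_fuel * 100
= 42320 / 57235 * 100 = 73.94

73.94 %


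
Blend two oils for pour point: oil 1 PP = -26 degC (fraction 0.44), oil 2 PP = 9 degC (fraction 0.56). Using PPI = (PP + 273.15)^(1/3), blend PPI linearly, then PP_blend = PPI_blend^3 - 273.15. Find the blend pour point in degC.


PPI_1 = (-26 + 273.15)^(1/3) = 6.275575
PPI_2 = (9 + 273.15)^(1/3) = 6.558835
PPI_blend = 0.44 * 6.275575 + 0.56 * 6.558835 = 6.434201
PP_blend = 6.434201^3 - 273.15 = 266.3691 - 273.15 = -6.78

-6.78 degC


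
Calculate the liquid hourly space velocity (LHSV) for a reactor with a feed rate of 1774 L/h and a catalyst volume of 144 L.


LHSV = volumetric feed rate / catalyst volume
= 1774 L/h / 144 L
= 12.32 h^-1

12.32 h^-1


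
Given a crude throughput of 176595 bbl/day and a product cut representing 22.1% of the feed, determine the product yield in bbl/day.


Crude throughput = 176595 bbl/day
Fraction yield = 22.1%
yield = throughput * fraction / 100
yield = 176595 * 22.1 / 100 = 39027.495

39027.495 bbl/day


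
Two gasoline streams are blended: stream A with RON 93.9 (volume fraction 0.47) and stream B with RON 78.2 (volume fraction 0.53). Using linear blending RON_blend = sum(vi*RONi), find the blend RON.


Linear blending: RON_blend = sum(vi * RONi)
Contribution 1: 0.47 * 93.9 = 44.133
Contribution 2: 0.53 * 78.2 = 41.446
RON_blend = 44.133 + 41.446 = 85.579

85.579


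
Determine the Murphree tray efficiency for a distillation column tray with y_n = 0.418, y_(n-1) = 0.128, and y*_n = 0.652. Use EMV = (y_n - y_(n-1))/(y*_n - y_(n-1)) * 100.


Murphree vapor efficiency: EMV = (y_n - y_(n-1)) / (y*_n - y_(n-1)) * 100
EMV = (0.418 - 0.128) / (0.652 - 0.128) * 100 = 0.29 / 0.524 * 100 = 55.34

55.34 %


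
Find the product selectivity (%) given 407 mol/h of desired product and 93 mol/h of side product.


Selectivity = desired / (desired + undesired) * 100
Total products = 407 + 93 = 500 mol/h
S = 407 / 500 * 100
= 0.8140 * 100
= 81.40 %

81.40 %


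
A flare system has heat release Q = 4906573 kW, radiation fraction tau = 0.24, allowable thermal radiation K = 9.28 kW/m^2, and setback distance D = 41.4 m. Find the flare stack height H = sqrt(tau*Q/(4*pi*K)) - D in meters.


tau*Q/(4*pi*K) = 0.24 * 4906573 / (4 * pi * 9.28) = 10097.9
sqrt(10097.9) = 100.488
H = 100.488 - 41.4 = 59.09

59.09 m


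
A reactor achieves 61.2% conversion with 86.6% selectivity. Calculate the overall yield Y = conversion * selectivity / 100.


Overall yield = conversion (%) * selectivity (%) / 100
Conversion = 61.2%, Selectivity = 86.6%
Y = 61.2 * 86.6 / 100
= 52.9992 %

52.9992 %


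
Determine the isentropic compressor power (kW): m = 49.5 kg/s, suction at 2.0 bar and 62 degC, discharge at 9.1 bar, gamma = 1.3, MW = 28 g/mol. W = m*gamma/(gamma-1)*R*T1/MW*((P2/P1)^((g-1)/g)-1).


Isentropic work: W = m*(gamma/(gamma-1))*(R*T1/MW)*((P2/P1)^((gamma-1)/gamma) - 1)
T1 = 62 + 273.15 = 335.15 K
Pressure ratio = 9.1 / 2.0 = 4.55
Exponent = (1.3 - 1)/1.3 = 0.230769
(P2/P1)^exp - 1 = 4.55^0.230769 - 1 = 0.418563
W = 49.5 * 1.3 / 0.3 * 8.314 * 335.15 / 28 * 0.418563 = 8935

8935 kW


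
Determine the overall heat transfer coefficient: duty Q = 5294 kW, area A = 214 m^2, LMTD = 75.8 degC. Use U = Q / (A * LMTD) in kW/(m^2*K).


From Q = U*A*LMTD, U = Q / (A * LMTD)
U = 5294 / (214 * 75.8) = 5294 / 16221.2 = 0.3264

0.3264 kW/(m^2*K)


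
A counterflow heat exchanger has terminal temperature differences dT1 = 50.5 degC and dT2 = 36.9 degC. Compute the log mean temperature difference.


LMTD = (dT1 - dT2) / ln(dT1/dT2)
= (50.5 - 36.9) / ln(50.5 / 36.9) = 13.6 / 0.313762 = 43.34

43.34 degC


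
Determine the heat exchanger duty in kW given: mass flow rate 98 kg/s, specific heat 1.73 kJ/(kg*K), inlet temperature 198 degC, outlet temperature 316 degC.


Q = m_dot * cp * delta_T
delta_T = 316 - 198 = 118 K
Q = 98 * 1.73 * 118
= 169.54 * 118
= 20005.72 kW

20005.72 kW


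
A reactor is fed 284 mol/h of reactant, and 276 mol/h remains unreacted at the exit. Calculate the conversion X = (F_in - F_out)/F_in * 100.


X = (F_in - F_out) / F_in * 100
Moles reacted = 284 - 276 = 8
X = 8 / 284 * 100
= 0.02817 * 100
= 2.817 %

2.817 %


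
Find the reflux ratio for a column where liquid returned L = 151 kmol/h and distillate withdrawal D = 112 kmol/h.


Reflux ratio definition: R = L / D (liquid returned / distillate withdrawn)
L = 151 kmol/h, D = 112 kmol/h
R = 151 / 112 = 1.348

1.348


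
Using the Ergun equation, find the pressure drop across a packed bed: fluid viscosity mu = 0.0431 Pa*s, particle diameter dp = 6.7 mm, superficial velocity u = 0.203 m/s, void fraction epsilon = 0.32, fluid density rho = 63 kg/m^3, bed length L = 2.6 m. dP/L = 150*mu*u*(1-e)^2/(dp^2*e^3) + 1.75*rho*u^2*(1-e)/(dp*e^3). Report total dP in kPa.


dp = 6.7 mm = 0.0067 m
Viscous term = 150*0.0431*0.203*(1-0.32)^2 / (0.0067^2*0.32^3) = 412556
Inertial term = 1.75*63*0.203^2*(1-0.32) / (0.0067*0.32^3) = 14072
dP/L = 412556 + 14072 = 426628 Pa/m
dP = 426628 * 2.6 / 1000 = 1109 kPa

1109 kPa


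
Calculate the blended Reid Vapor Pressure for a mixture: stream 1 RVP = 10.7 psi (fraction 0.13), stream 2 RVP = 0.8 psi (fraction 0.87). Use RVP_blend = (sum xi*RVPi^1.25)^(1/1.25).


Chevron index: RVP_blend = (sum xi*RVPi^1.25)^(1/1.25)
RVP^1.25 terms: 0.13 * 10.7^1.25 + 0.87 * 0.8^1.25 = 3.17402
RVP_blend = 3.17402^(1/1.25) = 2.519

2.519 psi


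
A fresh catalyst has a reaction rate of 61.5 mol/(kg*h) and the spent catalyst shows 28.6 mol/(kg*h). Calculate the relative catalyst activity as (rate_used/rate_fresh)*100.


Activity (%) = (rate_used / rate_fresh) * 100
rate_used = 28.6, rate_fresh = 61.5
= (28.6 / 61.5) * 100
= 0.4650 * 100 = 46.50

46.50 %


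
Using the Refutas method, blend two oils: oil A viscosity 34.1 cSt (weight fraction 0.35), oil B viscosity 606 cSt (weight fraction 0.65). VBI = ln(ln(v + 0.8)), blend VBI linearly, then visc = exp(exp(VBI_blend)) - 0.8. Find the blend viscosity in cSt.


Refutas method: VBN_i = 14.534*ln(ln(visc_i + 0.8)) + 10.975, blended linearly by mass fraction; since VBN is linear in VBI_i = ln(ln(visc_i + 0.8)) and the fractions sum to 1, blend VBI directly: visc = exp(exp(VBI_blend)) - 0.8
VBI_1 = ln(ln(34.1 + 0.8)) = 1.26765
VBI_2 = ln(ln(606 + 0.8)) = 1.85758
VBI_blend = 0.35 * 1.26765 + 0.65 * 1.85758 = 1.6511
visc_blend = exp(exp(1.6511)) - 0.8 = 182.8

182.8 cSt


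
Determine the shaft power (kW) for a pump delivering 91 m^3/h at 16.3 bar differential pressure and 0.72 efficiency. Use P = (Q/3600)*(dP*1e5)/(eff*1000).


Q = 91 / 3600 = 0.0252778 m^3/s
P = 0.0252778 * (16.3 * 1e5) / 0.72 / 1000 = 57.23

57.23 kW


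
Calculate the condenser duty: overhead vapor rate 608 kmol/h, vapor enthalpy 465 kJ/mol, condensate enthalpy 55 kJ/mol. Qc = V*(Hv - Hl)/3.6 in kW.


Qc = 608 * (465 - 55) / 3.6 = 608 * 410 / 3.6 = 69240

69240 kW


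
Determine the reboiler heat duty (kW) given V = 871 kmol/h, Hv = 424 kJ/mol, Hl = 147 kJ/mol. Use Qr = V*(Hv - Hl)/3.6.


Qr = 871 * (424 - 147) / 3.6 = 871 * 277 / 3.6 = 67020

67020 kW


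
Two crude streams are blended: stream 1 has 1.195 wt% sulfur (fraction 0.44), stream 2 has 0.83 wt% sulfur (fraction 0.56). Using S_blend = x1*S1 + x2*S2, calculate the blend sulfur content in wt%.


Linear sulfur blending: S_blend = x1*S1 + x2*S2
Contribution 1: 0.44 * 1.195 = 0.5258 wt%
Contribution 2: 0.56 * 0.83 = 0.4648 wt%
S_blend = 0.5258 + 0.4648 = 0.9906

0.9906 wt%


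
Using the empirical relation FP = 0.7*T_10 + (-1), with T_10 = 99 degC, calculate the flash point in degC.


FP = 0.7 * 99 + (-1) = 68.3

68.3 degC


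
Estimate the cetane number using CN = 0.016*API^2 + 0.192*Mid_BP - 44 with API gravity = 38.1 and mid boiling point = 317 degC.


CN = 0.016 * 38.1^2 + 0.192 * 317 - 44
CN = 23.22576 + 60.864 - 44 = 40.08976

40.08976


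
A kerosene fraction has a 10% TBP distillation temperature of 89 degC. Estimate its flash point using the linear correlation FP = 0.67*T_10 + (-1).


FP = 0.67 * 89 + (-1) = 58.63

58.63 degC


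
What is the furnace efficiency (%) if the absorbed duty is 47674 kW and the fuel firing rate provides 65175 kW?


Furnace efficiency = Q_absorbed / Q_fuel * 100
= 47674 / 65175 * 100 = 73.15

73.15 %


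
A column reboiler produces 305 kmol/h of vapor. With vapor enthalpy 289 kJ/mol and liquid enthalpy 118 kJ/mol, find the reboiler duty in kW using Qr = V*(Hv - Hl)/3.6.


Qr = 305 * (289 - 118) / 3.6 = 305 * 171 / 3.6 = 14490

14490 kW


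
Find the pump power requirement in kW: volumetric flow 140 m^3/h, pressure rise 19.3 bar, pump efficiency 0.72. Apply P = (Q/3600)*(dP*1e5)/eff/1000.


Q = 140 / 3600 = 0.0388889 m^3/s
P = 0.0388889 * (19.3 * 1e5) / 0.72 / 1000 = 104.2

104.2 kW


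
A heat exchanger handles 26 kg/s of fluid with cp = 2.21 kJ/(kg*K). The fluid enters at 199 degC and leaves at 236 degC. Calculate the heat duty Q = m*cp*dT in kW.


Q = m_dot * cp * delta_T
delta_T = 236 - 199 = 37 K
Q = 26 * 2.21 * 37
= 57.46 * 37
= 2126.02 kW

2126.02 kW


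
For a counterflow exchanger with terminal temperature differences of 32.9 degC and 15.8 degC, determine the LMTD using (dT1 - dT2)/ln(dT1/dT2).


LMTD = (dT1 - dT2) / ln(dT1/dT2)
= (32.9 - 15.8) / ln(32.9 / 15.8) = 17.1 / 0.733463 = 23.31

23.31 degC


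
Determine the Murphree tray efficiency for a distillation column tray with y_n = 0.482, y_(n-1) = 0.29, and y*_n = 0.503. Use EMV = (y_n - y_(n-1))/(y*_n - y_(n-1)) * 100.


Murphree vapor efficiency: EMV = (y_n - y_(n-1)) / (y*_n - y_(n-1)) * 100
EMV = (0.482 - 0.29) / (0.503 - 0.29) * 100 = 0.192 / 0.213 * 100 = 90.14

90.14 %


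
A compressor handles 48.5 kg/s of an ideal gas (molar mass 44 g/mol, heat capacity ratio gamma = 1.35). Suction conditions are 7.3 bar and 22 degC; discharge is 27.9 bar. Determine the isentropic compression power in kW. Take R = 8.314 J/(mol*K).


Isentropic work: W = m*(gamma/(gamma-1))*(R*T1/MW)*((P2/P1)^((gamma-1)/gamma) - 1)
T1 = 22 + 273.15 = 295.15 K
Pressure ratio = 27.9 / 7.3 = 3.82192
Exponent = (1.35 - 1)/1.35 = 0.259259
(P2/P1)^exp - 1 = 3.82192^0.259259 - 1 = 0.415669
W = 48.5 * 1.35 / 0.35 * 8.314 * 295.15 / 44 * 0.415669 = 4337

4337 kW


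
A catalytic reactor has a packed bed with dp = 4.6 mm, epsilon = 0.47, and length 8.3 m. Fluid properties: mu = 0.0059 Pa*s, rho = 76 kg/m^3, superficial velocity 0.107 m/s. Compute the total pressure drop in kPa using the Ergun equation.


dp = 4.6 mm = 0.0046 m
Viscous term = 150*0.0059*0.107*(1-0.47)^2 / (0.0046^2*0.47^3) = 12107.9
Inertial term = 1.75*76*0.107^2*(1-0.47) / (0.0046*0.47^3) = 1689.83
dP/L = 12107.9 + 1689.83 = 13797.7 Pa/m
dP = 13797.7 * 8.3 / 1000 = 114.5 kPa

114.5 kPa


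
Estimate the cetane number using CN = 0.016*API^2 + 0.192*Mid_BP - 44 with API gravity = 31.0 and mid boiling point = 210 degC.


CN = 0.016 * 31.0^2 + 0.192 * 210 - 44
CN = 15.376 + 40.32 - 44 = 11.696

11.696


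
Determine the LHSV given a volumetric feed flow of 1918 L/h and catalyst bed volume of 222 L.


LHSV = volumetric feed rate / catalyst volume
= 1918 L/h / 222 L
= 8.640 h^-1

8.640 h^-1


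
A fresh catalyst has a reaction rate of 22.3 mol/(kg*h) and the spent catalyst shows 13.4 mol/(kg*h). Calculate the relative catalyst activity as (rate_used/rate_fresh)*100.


Activity (%) = (rate_used / rate_fresh) * 100
rate_used = 13.4, rate_fresh = 22.3
= (13.4 / 22.3) * 100
= 0.6009 * 100 = 60.09

60.09 %


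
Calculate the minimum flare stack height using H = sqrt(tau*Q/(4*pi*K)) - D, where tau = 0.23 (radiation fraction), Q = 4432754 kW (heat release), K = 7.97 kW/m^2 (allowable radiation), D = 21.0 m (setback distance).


tau*Q/(4*pi*K) = 0.23 * 4432754 / (4 * pi * 7.97) = 10179.7
sqrt(10179.7) = 100.894
H = 100.894 - 21.0 = 79.89

79.89 m


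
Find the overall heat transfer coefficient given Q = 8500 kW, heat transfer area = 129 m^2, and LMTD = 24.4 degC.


From Q = U*A*LMTD, U = Q / (A * LMTD)
U = 8500 / (129 * 24.4) = 8500 / 3147.6 = 2.700

2.700 kW/(m^2*K)


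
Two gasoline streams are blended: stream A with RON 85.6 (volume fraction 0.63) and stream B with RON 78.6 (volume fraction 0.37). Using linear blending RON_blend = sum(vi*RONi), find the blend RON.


Linear blending: RON_blend = sum(vi * RONi)
Contribution 1: 0.63 * 85.6 = 53.928
Contribution 2: 0.37 * 78.6 = 29.082
RON_blend = 53.928 + 29.082 = 83.01

83.01


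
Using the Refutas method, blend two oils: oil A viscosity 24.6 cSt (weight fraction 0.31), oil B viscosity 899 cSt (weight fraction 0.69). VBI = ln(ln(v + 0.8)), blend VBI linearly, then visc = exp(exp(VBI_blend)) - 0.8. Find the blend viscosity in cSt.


Refutas method: VBN_i = 14.534*ln(ln(visc_i + 0.8)) + 10.975, blended linearly by mass fraction; since VBN is linear in VBI_i = ln(ln(visc_i + 0.8)) and the fractions sum to 1, blend VBI directly: visc = exp(exp(VBI_blend)) - 0.8
VBI_1 = ln(ln(24.6 + 0.8)) = 1.17395
VBI_2 = ln(ln(899 + 0.8)) = 1.91724
VBI_blend = 0.31 * 1.17395 + 0.69 * 1.91724 = 1.68682
visc_blend = exp(exp(1.68682)) - 0.8 = 221.1

221.1 cSt


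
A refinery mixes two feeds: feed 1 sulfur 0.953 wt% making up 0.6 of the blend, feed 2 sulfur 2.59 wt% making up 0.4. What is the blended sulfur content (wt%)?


Linear sulfur blending: S_blend = x1*S1 + x2*S2
Contribution 1: 0.6 * 0.953 = 0.5718 wt%
Contribution 2: 0.4 * 2.59 = 1.036 wt%
S_blend = 0.5718 + 1.036 = 1.6078

1.6078 wt%


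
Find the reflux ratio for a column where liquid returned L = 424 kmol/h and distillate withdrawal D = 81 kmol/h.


Reflux ratio definition: R = L / D (liquid returned / distillate withdrawn)
L = 424 kmol/h, D = 81 kmol/h
R = 424 / 81 = 5.235

5.235


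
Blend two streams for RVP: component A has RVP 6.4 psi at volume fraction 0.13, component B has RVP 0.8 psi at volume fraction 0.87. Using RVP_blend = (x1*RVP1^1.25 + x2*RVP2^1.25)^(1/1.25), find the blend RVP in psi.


Chevron index: RVP_blend = (sum xi*RVPi^1.25)^(1/1.25)
RVP^1.25 terms: 0.13 * 6.4^1.25 + 0.87 * 0.8^1.25 = 1.98157
RVP_blend = 1.98157^(1/1.25) = 1.728

1.728 psi


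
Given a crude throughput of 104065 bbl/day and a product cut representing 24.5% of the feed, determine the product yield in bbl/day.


Crude throughput = 104065 bbl/day
Fraction yield = 24.5%
yield = throughput * fraction / 100
yield = 104065 * 24.5 / 100 = 25495.925

25495.925 bbl/day


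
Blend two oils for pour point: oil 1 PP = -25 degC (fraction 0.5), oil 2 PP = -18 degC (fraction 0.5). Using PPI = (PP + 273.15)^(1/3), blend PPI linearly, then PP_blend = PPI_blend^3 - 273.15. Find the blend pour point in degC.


PPI_1 = (-25 + 273.15)^(1/3) = 6.284028
PPI_2 = (-18 + 273.15)^(1/3) = 6.342569
PPI_blend = 0.5 * 6.284028 + 0.5 * 6.342569 = 6.313299
PP_blend = 6.313299^3 - 273.15 = 251.6339 - 273.15 = -21.52

-21.52 degC


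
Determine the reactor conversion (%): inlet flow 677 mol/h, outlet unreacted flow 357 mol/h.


X = (F_in - F_out) / F_in * 100
Moles reacted = 677 - 357 = 320
X = 320 / 677 * 100
= 0.4727 * 100
= 47.27 %

47.27 %


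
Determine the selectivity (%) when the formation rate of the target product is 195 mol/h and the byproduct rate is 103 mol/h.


Selectivity = desired / (desired + undesired) * 100
Total products = 195 + 103 = 298 mol/h
S = 195 / 298 * 100
= 0.6544 * 100
= 65.44 %

65.44 %


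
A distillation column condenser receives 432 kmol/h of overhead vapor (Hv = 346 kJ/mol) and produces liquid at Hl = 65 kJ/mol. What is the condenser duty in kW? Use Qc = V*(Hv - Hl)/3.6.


Qc = 432 * (346 - 65) / 3.6 = 432 * 281 / 3.6 = 33720

33720 kW


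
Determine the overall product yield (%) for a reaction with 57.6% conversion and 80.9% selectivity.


Overall yield = conversion (%) * selectivity (%) / 100
Conversion = 57.6%, Selectivity = 80.9%
Y = 57.6 * 80.9 / 100
= 46.5984 %

46.5984 %


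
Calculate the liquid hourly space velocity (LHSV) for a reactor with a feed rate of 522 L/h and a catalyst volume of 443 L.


LHSV = volumetric feed rate / catalyst volume
= 522 L/h / 443 L
= 1.178 h^-1

1.178 h^-1


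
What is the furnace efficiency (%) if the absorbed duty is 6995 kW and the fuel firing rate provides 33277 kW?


Furnace efficiency = Q_absorbed / Q_fuel * 100
= 6995 / 33277 * 100 = 21.02

21.02 %


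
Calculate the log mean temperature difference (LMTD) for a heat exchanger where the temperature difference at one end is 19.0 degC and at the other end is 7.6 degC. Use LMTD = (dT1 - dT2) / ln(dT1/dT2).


LMTD = (dT1 - dT2) / ln(dT1/dT2)
= (19.0 - 7.6) / ln(19.0 / 7.6) = 11.4 / 0.916291 = 12.44

12.44 degC


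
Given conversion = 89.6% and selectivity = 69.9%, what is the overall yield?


Overall yield = conversion (%) * selectivity (%) / 100
Conversion = 89.6%, Selectivity = 69.9%
Y = 89.6 * 69.9 / 100
= 62.6304 %

62.6304 %


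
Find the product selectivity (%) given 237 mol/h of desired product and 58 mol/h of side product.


Selectivity = desired / (desired + undesired) * 100
Total products = 237 + 58 = 295 mol/h
S = 237 / 295 * 100
= 0.8034 * 100
= 80.34 %

80.34 %


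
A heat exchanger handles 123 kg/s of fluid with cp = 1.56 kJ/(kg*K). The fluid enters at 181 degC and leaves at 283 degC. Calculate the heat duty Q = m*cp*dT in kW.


Q = m_dot * cp * delta_T
delta_T = 283 - 181 = 102 K
Q = 123 * 1.56 * 102
= 191.88 * 102
= 19571.76 kW

19571.76 kW


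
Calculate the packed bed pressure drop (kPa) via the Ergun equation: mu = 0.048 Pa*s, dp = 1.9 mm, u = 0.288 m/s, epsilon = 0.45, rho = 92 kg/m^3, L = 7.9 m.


dp = 1.9 mm = 0.0019 m
Viscous term = 150*0.048*0.288*(1-0.45)^2 / (0.0019^2*0.45^3) = 1906800
Inertial term = 1.75*92*0.288^2*(1-0.45) / (0.0019*0.45^3) = 42421.1
dP/L = 1906800 + 42421.1 = 1949220 Pa/m
dP = 1949220 * 7.9 / 1000 = 15400 kPa

15400 kPa


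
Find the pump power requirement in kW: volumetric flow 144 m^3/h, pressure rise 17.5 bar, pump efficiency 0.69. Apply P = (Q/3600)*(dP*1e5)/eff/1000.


Q = 144 / 3600 = 0.04 m^3/s
P = 0.04 * (17.5 * 1e5) / 0.69 / 1000 = 101.4

101.4 kW


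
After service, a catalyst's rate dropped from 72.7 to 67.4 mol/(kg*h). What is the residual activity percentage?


Activity (%) = (rate_used / rate_fresh) * 100
rate_used = 67.4, rate_fresh = 72.7
= (67.4 / 72.7) * 100
= 0.9271 * 100 = 92.71

92.71 %


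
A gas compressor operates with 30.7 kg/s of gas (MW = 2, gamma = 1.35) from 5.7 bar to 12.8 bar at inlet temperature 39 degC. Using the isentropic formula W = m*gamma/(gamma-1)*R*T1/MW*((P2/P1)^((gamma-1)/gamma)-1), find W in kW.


Isentropic work: W = m*(gamma/(gamma-1))*(R*T1/MW)*((P2/P1)^((gamma-1)/gamma) - 1)
T1 = 39 + 273.15 = 312.15 K
Pressure ratio = 12.8 / 5.7 = 2.24561
Exponent = (1.35 - 1)/1.35 = 0.259259
(P2/P1)^exp - 1 = 2.24561^0.259259 - 1 = 0.233351
W = 30.7 * 1.35 / 0.35 * 8.314 * 312.15 / 2 * 0.233351 = 35860

35860 kW


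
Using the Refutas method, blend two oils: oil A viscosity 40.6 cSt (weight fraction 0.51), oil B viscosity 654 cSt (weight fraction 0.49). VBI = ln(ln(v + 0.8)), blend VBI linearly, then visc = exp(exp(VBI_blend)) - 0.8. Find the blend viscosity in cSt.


Refutas method: VBN_i = 14.534*ln(ln(visc_i + 0.8)) + 10.975, blended linearly by mass fraction; since VBN is linear in VBI_i = ln(ln(visc_i + 0.8)) and the fractions sum to 1, blend VBI directly: visc = exp(exp(VBI_blend)) - 0.8
VBI_1 = ln(ln(40.6 + 0.8)) = 1.31461
VBI_2 = ln(ln(654 + 0.8)) = 1.86939
VBI_blend = 0.51 * 1.31461 + 0.49 * 1.86939 = 1.58645
visc_blend = exp(exp(1.58645)) - 0.8 = 131.7

131.7 cSt


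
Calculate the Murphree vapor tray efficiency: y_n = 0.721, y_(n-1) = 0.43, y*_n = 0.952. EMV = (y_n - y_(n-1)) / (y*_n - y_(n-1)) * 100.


Murphree vapor efficiency: EMV = (y_n - y_(n-1)) / (y*_n - y_(n-1)) * 100
EMV = (0.721 - 0.43) / (0.952 - 0.43) * 100 = 0.291 / 0.522 * 100 = 55.75

55.75 %


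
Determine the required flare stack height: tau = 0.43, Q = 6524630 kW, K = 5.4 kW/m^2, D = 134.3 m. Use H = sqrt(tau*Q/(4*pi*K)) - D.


tau*Q/(4*pi*K) = 0.43 * 6524630 / (4 * pi * 5.4) = 41344.8
sqrt(41344.8) = 203.334
H = 203.334 - 134.3 = 69.03

69.03 m


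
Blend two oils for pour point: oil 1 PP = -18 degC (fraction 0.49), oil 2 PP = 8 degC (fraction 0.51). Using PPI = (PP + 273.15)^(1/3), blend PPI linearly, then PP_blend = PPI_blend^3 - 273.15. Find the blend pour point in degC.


PPI_1 = (-18 + 273.15)^(1/3) = 6.342569
PPI_2 = (8 + 273.15)^(1/3) = 6.551077
PPI_blend = 0.49 * 6.342569 + 0.51 * 6.551077 = 6.448908
PP_blend = 6.448908^3 - 273.15 = 268.1999 - 273.15 = -4.95

-4.95 degC


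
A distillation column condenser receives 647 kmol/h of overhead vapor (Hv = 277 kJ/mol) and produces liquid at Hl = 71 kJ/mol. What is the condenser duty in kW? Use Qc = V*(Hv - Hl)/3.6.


Qc = 647 * (277 - 71) / 3.6 = 647 * 206 / 3.6 = 37020

37020 kW


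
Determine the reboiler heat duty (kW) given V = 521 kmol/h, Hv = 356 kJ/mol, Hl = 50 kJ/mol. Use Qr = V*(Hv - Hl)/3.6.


Qr = 521 * (356 - 50) / 3.6 = 521 * 306 / 3.6 = 44280

44280 kW


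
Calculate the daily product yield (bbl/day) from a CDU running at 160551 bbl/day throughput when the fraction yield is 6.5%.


Crude throughput = 160551 bbl/day
Fraction yield = 6.5%
yield = throughput * fraction / 100
yield = 160551 * 6.5 / 100 = 10435.815

10435.815 bbl/day


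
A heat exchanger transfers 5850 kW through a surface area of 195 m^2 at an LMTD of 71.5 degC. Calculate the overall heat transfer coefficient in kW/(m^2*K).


From Q = U*A*LMTD, U = Q / (A * LMTD)
U = 5850 / (195 * 71.5) = 5850 / 13942.5 = 0.4196

0.4196 kW/(m^2*K)


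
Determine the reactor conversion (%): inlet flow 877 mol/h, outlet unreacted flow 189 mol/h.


X = (F_in - F_out) / F_in * 100
Moles reacted = 877 - 189 = 688
X = 688 / 877 * 100
= 0.7845 * 100
= 78.45 %

78.45 %


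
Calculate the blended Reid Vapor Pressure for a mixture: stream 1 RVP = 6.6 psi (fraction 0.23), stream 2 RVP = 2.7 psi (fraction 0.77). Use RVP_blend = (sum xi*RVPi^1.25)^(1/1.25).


Chevron index: RVP_blend = (sum xi*RVPi^1.25)^(1/1.25)
RVP^1.25 terms: 0.23 * 6.6^1.25 + 0.77 * 2.7^1.25 = 5.09808
RVP_blend = 5.09808^(1/1.25) = 3.681

3.681 psi


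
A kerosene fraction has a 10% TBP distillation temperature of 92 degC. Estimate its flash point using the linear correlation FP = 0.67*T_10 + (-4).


FP = 0.67 * 92 + (-4) = 57.64

57.64 degC


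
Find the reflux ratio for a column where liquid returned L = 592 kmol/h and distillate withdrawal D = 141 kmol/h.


Reflux ratio definition: R = L / D (liquid returned / distillate withdrawn)
L = 592 kmol/h, D = 141 kmol/h
R = 592 / 141 = 4.199

4.199


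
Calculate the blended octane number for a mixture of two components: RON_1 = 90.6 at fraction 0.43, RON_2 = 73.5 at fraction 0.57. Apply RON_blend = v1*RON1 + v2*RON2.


Linear blending: RON_blend = sum(vi * RONi)
Contribution 1: 0.43 * 90.6 = 38.958
Contribution 2: 0.57 * 73.5 = 41.895
RON_blend = 38.958 + 41.895 = 80.853

80.853


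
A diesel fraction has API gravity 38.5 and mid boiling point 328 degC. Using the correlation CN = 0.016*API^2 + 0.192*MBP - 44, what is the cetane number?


CN = 0.016 * 38.5^2 + 0.192 * 328 - 44
CN = 23.716 + 62.976 - 44 = 42.692

42.692


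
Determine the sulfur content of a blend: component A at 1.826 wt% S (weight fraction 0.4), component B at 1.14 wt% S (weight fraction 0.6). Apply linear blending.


Linear sulfur blending: S_blend = x1*S1 + x2*S2
Contribution 1: 0.4 * 1.826 = 0.7304 wt%
Contribution 2: 0.6 * 1.14 = 0.684 wt%
S_blend = 0.7304 + 0.684 = 1.4144

1.4144 wt%


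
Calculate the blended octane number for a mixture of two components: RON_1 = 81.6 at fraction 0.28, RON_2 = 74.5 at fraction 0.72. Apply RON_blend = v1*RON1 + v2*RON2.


Linear blending: RON_blend = sum(vi * RONi)
Contribution 1: 0.28 * 81.6 = 22.848
Contribution 2: 0.72 * 74.5 = 53.64
RON_blend = 22.848 + 53.64 = 76.488

76.488


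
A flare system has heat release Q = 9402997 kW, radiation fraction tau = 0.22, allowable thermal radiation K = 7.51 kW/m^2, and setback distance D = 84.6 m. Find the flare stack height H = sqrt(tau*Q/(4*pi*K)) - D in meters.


tau*Q/(4*pi*K) = 0.22 * 9402997 / (4 * pi * 7.51) = 21919.9
sqrt(21919.9) = 148.054
H = 148.054 - 84.6 = 63.45

63.45 m


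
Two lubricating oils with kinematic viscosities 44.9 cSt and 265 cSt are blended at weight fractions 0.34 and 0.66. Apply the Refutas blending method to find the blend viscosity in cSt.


Refutas method: VBN_i = 14.534*ln(ln(visc_i + 0.8)) + 10.975, blended linearly by mass fraction; since VBN is linear in VBI_i = ln(ln(visc_i + 0.8)) and the fractions sum to 1, blend VBI directly: visc = exp(exp(VBI_blend)) - 0.8
VBI_1 = ln(ln(44.9 + 0.8)) = 1.3408
VBI_2 = ln(ln(265 + 0.8)) = 1.71968
VBI_blend = 0.34 * 1.3408 + 0.66 * 1.71968 = 1.59086
visc_blend = exp(exp(1.59086)) - 0.8 = 134.6

134.6 cSt
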